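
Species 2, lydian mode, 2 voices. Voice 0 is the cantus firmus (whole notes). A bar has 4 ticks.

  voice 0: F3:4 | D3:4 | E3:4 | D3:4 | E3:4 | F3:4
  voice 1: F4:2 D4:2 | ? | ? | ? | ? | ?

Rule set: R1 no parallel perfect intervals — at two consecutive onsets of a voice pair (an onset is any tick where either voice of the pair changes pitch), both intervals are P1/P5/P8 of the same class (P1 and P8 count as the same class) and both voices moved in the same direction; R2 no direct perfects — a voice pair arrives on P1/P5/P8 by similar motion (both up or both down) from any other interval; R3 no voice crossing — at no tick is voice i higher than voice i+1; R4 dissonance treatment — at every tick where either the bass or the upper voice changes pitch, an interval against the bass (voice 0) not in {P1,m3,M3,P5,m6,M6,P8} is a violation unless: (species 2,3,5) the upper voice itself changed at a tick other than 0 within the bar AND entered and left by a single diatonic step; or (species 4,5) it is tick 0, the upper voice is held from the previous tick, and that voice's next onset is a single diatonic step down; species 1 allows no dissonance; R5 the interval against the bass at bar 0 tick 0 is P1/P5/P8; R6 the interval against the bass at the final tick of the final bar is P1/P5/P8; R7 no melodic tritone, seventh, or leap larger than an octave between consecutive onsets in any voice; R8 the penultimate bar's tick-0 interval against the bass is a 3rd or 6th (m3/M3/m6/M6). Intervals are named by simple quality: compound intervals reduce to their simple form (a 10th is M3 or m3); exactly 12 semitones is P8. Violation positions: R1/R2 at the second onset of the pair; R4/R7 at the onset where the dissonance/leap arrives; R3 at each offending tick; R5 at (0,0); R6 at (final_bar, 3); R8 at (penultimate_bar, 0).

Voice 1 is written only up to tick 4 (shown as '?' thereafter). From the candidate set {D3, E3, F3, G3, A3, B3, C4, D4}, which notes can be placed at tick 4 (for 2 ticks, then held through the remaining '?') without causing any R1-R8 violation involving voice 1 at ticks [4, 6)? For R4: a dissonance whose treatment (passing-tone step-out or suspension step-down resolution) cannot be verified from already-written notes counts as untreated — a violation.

D3: violates R2
E3: violates R4,R7
F3: legal
G3: violates R4
A3: violates R2
B3: legal
C4: violates R4
D4: legal

{B3, D4, F3}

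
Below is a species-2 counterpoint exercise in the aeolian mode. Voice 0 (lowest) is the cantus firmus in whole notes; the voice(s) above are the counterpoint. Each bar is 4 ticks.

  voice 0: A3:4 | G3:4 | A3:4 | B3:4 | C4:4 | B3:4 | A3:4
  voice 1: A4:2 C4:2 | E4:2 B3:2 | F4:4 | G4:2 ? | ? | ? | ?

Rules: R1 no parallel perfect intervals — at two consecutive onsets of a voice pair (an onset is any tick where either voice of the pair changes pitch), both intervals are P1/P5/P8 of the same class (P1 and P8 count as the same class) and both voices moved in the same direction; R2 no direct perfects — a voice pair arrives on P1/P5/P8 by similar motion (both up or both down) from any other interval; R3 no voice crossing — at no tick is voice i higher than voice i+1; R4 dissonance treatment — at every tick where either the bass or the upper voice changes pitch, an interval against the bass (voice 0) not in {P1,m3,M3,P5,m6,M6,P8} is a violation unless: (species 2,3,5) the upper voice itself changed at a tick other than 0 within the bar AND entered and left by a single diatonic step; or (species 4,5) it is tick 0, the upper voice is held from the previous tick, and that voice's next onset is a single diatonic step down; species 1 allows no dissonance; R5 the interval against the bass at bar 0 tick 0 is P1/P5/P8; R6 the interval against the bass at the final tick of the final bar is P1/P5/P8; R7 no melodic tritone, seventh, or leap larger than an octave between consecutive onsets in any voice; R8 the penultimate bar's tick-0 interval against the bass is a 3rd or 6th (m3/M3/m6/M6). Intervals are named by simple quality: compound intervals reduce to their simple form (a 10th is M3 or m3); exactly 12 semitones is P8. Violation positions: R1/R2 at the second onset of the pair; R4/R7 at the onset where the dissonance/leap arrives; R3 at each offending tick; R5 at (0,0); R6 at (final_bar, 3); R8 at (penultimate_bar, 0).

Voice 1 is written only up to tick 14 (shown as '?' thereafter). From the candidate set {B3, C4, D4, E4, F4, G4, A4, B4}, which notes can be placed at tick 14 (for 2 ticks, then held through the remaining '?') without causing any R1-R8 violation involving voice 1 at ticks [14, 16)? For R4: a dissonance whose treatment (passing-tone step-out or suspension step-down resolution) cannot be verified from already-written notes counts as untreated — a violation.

B3: legal
C4: violates R4
D4: legal
E4: violates R4
F4: violates R4
G4: legal
A4: violates R4
B4: legal

{B3, B4, D4, G4}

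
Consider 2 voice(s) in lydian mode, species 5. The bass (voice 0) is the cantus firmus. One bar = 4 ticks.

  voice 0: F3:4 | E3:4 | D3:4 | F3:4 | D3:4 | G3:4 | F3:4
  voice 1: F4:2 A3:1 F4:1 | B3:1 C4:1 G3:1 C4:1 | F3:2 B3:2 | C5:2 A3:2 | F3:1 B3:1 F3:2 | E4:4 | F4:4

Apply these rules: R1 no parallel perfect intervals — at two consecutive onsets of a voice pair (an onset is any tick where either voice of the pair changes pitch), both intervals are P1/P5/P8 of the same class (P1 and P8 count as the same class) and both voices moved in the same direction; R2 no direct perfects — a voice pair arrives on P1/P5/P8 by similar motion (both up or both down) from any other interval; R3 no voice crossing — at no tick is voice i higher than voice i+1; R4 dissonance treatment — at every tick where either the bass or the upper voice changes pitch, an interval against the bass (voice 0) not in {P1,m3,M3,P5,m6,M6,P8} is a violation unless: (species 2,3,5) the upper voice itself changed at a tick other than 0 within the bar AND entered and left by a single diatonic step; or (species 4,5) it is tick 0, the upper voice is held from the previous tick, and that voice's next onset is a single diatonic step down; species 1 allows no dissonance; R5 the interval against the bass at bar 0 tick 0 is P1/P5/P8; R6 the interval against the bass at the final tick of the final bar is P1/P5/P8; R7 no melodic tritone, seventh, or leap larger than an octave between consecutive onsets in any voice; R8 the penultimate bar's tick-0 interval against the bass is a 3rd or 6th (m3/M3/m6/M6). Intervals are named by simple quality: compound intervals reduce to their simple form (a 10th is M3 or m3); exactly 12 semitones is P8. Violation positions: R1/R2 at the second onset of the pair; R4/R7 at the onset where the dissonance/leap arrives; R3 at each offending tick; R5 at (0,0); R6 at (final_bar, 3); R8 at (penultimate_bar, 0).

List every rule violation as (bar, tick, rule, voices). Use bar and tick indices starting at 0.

(1, 0, R2, (0, 1))
(1, 0, R7, (1,))
(2, 2, R7, (1,))
(3, 0, R2, (0, 1))
(3, 0, R7, (1,))
(3, 2, R7, (1,))
(4, 1, R7, (1,))
(4, 2, R7, (1,))
(5, 0, R7, (1,))

bar 0: v0=F3 v1=F4 downbeat P8
bar 1: v0=E3 v1=B3 downbeat P5
bar 2: v0=D3 v1=F3 downbeat m3
bar 3: v0=F3 v1=C5 downbeat P5
bar 4: v0=D3 v1=F3 downbeat m3
bar 5: v0=G3 v1=E4 downbeat M6
bar 6: v0=F3 v1=F4 downbeat P8
  -> R2 @ bar 1 tick 0 v(0, 1): F3/F4 P8 -> E3/B3 P5 similar
  -> R7 @ bar 1 tick 0 v(1,): F4->B3 leap 6st
  -> R7 @ bar 2 tick 2 v(1,): F3->B3 leap 6st
  -> R2 @ bar 3 tick 0 v(0, 1): D3/B3 M6 -> F3/C5 P5 similar
  -> R7 @ bar 3 tick 0 v(1,): B3->C5 leap 13st
  -> R7 @ bar 3 tick 2 v(1,): C5->A3 leap 15st
  -> R7 @ bar 4 tick 1 v(1,): F3->B3 leap 6st
  -> R7 @ bar 4 tick 2 v(1,): B3->F3 leap 6st
  -> R7 @ bar 5 tick 0 v(1,): F3->E4 leap 11st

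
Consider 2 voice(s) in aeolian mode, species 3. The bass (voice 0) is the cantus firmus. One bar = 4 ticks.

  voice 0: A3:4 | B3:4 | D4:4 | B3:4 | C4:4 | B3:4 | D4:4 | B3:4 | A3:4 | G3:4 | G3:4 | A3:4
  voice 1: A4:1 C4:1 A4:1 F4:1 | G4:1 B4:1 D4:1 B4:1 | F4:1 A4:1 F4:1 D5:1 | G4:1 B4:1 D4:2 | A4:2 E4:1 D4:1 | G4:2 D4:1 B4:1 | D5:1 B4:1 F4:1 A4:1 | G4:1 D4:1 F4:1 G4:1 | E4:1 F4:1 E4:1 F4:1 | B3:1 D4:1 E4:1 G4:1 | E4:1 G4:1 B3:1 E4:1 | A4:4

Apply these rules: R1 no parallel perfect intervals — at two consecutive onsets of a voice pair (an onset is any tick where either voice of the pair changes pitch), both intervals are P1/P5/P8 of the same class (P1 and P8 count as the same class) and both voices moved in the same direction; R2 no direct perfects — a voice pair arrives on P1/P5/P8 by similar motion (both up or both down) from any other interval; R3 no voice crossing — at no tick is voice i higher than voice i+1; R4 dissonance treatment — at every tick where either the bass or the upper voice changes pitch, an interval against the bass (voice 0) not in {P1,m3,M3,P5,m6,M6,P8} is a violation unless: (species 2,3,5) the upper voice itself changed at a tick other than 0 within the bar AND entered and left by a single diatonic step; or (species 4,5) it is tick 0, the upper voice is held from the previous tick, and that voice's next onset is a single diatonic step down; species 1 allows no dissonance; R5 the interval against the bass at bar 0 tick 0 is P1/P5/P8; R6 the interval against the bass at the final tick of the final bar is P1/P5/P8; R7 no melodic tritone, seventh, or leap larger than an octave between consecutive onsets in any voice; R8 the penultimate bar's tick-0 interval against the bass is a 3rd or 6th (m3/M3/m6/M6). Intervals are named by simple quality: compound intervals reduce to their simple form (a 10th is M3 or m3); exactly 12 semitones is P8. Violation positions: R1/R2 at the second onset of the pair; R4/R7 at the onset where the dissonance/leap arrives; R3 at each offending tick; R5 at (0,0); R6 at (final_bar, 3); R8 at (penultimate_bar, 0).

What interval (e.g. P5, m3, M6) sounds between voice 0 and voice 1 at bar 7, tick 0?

voice 0=B3 voice 1=G4 -> m6

m6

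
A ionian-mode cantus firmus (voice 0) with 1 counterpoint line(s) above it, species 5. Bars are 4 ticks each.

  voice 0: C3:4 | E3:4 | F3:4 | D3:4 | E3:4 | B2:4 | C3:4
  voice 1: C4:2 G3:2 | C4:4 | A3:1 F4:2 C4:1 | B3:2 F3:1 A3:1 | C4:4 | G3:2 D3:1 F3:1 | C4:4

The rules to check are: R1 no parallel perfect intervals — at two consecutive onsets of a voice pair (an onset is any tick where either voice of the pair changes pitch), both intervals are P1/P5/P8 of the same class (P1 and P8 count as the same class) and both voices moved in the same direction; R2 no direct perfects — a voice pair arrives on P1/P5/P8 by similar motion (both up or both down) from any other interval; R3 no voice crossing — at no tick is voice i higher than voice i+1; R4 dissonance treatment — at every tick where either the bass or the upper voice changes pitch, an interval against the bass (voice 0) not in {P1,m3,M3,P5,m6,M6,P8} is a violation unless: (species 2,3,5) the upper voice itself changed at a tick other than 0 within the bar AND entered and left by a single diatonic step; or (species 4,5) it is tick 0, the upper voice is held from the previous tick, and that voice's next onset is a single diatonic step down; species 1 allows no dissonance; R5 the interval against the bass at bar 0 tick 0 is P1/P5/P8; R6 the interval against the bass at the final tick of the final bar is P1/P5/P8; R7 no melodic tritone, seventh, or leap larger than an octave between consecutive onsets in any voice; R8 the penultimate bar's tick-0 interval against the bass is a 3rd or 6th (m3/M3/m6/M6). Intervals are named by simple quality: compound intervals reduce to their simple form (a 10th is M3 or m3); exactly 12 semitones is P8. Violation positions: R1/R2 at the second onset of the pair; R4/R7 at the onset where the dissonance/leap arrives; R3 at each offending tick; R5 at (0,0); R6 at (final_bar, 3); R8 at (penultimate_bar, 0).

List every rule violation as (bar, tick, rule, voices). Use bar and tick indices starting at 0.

bar 0: v0=C3 v1=C4 downbeat P8
bar 1: v0=E3 v1=C4 downbeat m6
bar 2: v0=F3 v1=A3 downbeat M3
bar 3: v0=D3 v1=B3 downbeat M6
bar 4: v0=E3 v1=C4 downbeat m6
bar 5: v0=B2 v1=G3 downbeat m6
bar 6: v0=C3 v1=C4 downbeat P8
  -> R7 @ bar 3 tick 2 v(1,): B3->F3 leap 6st
  -> R4 @ bar 5 tick 3 v(0, 1): B2/F3 TT untreated
  -> R2 @ bar 6 tick 0 v(0, 1): B2/F3 TT -> C3/C4 P8 similar

(3, 2, R7, (1,))
(5, 3, R4, (0, 1))
(6, 0, R2, (0, 1))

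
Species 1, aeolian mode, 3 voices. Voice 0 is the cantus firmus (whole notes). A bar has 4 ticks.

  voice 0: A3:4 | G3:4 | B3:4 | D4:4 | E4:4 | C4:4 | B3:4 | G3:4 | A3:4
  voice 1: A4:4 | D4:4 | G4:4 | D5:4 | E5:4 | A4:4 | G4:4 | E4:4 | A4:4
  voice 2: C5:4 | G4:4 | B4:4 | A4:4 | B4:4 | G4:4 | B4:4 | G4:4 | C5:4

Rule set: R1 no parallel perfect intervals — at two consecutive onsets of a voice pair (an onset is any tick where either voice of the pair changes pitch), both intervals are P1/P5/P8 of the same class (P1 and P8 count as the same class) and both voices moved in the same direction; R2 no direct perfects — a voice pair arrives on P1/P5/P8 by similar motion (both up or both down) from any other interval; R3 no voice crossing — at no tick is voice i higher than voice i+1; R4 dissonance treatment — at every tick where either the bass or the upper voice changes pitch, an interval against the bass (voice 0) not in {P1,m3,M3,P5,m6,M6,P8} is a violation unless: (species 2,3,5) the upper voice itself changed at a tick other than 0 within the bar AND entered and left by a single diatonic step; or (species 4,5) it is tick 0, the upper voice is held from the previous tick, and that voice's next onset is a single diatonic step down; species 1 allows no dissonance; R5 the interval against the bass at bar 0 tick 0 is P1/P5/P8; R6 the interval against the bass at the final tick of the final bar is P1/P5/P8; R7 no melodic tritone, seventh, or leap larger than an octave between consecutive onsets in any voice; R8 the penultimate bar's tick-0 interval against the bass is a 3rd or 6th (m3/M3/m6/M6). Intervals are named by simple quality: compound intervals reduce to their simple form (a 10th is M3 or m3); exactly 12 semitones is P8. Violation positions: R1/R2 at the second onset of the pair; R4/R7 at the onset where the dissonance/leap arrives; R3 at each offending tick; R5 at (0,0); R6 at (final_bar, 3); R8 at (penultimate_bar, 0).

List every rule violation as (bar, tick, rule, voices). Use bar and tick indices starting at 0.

(0, 0, R5, (0, 2))
(1, 0, R2, (0, 1))
(1, 0, R2, (0, 2))
(2, 0, R1, (0, 2))
(3, 0, R2, (0, 1))
(3, 0, R3, (1, 2))
(3, 1, R3, (1, 2))
(3, 2, R3, (1, 2))
(3, 3, R3, (1, 2))
(4, 0, R1, (0, 1))
(4, 0, R1, (0, 2))
(4, 0, R3, (1, 2))
(4, 1, R3, (1, 2))
(4, 2, R3, (1, 2))
(4, 3, R3, (1, 2))
(5, 0, R1, (0, 2))
(5, 0, R3, (1, 2))
(5, 1, R3, (1, 2))
(5, 2, R3, (1, 2))
(5, 3, R3, (1, 2))
(7, 0, R1, (0, 2))
(7, 0, R8, (0, 2))
(8, 0, R2, (0, 1))
(8, 3, R6, (0, 2))

bar 0: v0=A3 v1=A4 v2=C5 downbeat m3
bar 1: v0=G3 v1=D4 v2=G4 downbeat P8
bar 2: v0=B3 v1=G4 v2=B4 downbeat P8
bar 3: v0=D4 v1=D5 v2=A4 downbeat P5
bar 4: v0=E4 v1=E5 v2=B4 downbeat P5
bar 5: v0=C4 v1=A4 v2=G4 downbeat P5
bar 6: v0=B3 v1=G4 v2=B4 downbeat P8
bar 7: v0=G3 v1=E4 v2=G4 downbeat P8
bar 8: v0=A3 v1=A4 v2=C5 downbeat m3
  -> R5 @ bar 0 tick 0 v(0, 2): opens on m3
  -> R2 @ bar 1 tick 0 v(0, 1): A3/A4 P8 -> G3/D4 P5 similar
  -> R2 @ bar 1 tick 0 v(0, 2): A3/C5 m3 -> G3/G4 P8 similar
  -> R1 @ bar 2 tick 0 v(0, 2): G3/G4 P8 -> B3/B4 P8 similar
  -> R2 @ bar 3 tick 0 v(0, 1): B3/G4 m6 -> D4/D5 P8 similar
  -> R3 @ bar 3 tick 0 v(1, 2): D5 above A4
  -> R3 @ bar 3 tick 1 v(1, 2): D5 above A4
  -> R3 @ bar 3 tick 2 v(1, 2): D5 above A4
  -> R3 @ bar 3 tick 3 v(1, 2): D5 above A4
  -> R1 @ bar 4 tick 0 v(0, 1): D4/D5 P8 -> E4/E5 P8 similar
  -> R1 @ bar 4 tick 0 v(0, 2): D4/A4 P5 -> E4/B4 P5 similar
  -> R3 @ bar 4 tick 0 v(1, 2): E5 above B4
  -> R3 @ bar 4 tick 1 v(1, 2): E5 above B4
  -> R3 @ bar 4 tick 2 v(1, 2): E5 above B4
  -> R3 @ bar 4 tick 3 v(1, 2): E5 above B4
  -> R1 @ bar 5 tick 0 v(0, 2): E4/B4 P5 -> C4/G4 P5 similar
  -> R3 @ bar 5 tick 0 v(1, 2): A4 above G4
  -> R3 @ bar 5 tick 1 v(1, 2): A4 above G4
  -> R3 @ bar 5 tick 2 v(1, 2): A4 above G4
  -> R3 @ bar 5 tick 3 v(1, 2): A4 above G4
  -> R1 @ bar 7 tick 0 v(0, 2): B3/B4 P8 -> G3/G4 P8 similar
  -> R8 @ bar 7 tick 0 v(0, 2): penult P8 not 3rd/6th
  -> R2 @ bar 8 tick 0 v(0, 1): G3/E4 M6 -> A3/A4 P8 similar
  -> R6 @ bar 8 tick 3 v(0, 2): closes on m3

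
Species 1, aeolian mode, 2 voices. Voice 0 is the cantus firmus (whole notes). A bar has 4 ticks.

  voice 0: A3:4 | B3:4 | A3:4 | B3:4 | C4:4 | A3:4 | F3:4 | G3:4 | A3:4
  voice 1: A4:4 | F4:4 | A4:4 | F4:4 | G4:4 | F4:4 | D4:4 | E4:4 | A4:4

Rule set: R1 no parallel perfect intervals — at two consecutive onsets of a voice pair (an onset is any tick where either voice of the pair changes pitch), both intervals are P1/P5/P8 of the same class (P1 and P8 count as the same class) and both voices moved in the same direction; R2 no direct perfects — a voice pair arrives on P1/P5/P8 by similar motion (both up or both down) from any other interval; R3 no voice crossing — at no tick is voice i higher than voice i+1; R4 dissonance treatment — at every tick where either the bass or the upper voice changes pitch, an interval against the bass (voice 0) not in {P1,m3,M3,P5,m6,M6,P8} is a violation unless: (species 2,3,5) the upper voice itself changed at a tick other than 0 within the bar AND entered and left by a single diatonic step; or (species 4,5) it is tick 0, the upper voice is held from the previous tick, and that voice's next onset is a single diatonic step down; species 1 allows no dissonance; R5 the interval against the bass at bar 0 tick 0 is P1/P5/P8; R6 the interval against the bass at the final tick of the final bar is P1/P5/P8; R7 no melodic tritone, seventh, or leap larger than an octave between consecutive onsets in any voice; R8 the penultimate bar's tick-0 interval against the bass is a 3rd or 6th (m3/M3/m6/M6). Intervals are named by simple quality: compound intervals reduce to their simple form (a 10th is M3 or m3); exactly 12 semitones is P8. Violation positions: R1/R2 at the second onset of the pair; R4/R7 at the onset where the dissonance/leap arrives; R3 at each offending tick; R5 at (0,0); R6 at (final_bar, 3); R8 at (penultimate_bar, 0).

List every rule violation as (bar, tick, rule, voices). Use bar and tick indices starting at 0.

bar 0: v0=A3 v1=A4 downbeat P8
bar 1: v0=B3 v1=F4 downbeat TT
bar 2: v0=A3 v1=A4 downbeat P8
bar 3: v0=B3 v1=F4 downbeat TT
bar 4: v0=C4 v1=G4 downbeat P5
bar 5: v0=A3 v1=F4 downbeat m6
bar 6: v0=F3 v1=D4 downbeat M6
bar 7: v0=G3 v1=E4 downbeat M6
bar 8: v0=A3 v1=A4 downbeat P8
  -> R4 @ bar 1 tick 0 v(0, 1): B3/F4 TT untreated
  -> R4 @ bar 3 tick 0 v(0, 1): B3/F4 TT untreated
  -> R2 @ bar 4 tick 0 v(0, 1): B3/F4 TT -> C4/G4 P5 similar
  -> R2 @ bar 8 tick 0 v(0, 1): G3/E4 M6 -> A3/A4 P8 similar

(1, 0, R4, (0, 1))
(3, 0, R4, (0, 1))
(4, 0, R2, (0, 1))
(8, 0, R2, (0, 1))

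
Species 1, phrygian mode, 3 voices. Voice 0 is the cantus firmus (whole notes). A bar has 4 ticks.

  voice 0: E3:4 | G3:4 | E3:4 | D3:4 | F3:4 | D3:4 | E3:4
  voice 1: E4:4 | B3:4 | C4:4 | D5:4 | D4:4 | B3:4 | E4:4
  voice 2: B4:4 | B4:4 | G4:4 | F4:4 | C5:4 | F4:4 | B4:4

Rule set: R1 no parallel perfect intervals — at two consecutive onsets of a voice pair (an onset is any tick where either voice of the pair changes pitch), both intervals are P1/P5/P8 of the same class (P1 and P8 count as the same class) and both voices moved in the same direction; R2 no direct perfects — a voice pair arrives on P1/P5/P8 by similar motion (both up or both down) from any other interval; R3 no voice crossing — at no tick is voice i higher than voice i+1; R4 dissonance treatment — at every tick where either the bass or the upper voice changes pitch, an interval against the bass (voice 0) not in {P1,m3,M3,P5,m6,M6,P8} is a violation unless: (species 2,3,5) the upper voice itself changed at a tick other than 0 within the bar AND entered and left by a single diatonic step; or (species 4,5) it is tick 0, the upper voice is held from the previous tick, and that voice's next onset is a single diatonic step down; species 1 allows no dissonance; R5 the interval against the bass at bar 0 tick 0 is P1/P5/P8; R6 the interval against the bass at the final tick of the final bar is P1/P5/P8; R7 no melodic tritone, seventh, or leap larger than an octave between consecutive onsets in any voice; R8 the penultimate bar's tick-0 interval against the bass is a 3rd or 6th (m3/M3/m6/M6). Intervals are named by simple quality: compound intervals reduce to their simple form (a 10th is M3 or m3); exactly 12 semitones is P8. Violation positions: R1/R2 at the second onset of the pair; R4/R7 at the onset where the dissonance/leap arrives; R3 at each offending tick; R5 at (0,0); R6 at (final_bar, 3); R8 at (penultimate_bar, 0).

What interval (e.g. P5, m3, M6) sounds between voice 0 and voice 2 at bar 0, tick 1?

voice 0=E3 voice 2=B4 -> P5

P5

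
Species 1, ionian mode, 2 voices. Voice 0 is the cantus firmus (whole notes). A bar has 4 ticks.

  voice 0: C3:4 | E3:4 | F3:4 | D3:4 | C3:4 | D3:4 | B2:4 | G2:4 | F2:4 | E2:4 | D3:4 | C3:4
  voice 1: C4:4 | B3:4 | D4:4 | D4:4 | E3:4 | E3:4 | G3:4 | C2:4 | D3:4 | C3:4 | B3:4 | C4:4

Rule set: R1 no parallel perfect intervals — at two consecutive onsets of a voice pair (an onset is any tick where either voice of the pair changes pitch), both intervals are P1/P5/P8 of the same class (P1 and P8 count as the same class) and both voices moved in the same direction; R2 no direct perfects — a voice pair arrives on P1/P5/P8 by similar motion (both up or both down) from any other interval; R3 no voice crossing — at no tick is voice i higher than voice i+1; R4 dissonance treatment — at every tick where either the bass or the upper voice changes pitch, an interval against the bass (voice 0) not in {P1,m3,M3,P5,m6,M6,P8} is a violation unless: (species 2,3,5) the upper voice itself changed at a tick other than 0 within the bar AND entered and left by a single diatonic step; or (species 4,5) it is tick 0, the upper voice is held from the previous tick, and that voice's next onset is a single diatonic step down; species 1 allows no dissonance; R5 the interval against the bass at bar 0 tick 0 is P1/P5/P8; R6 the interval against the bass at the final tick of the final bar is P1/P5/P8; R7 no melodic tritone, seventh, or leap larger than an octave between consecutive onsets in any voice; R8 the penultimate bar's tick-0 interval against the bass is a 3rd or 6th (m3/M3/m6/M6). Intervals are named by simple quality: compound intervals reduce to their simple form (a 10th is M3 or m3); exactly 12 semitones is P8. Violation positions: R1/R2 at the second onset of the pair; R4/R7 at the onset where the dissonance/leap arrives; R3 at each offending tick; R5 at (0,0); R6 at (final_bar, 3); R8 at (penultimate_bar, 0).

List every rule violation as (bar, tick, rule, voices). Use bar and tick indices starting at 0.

bar 0: v0=C3 v1=C4 downbeat P8
bar 1: v0=E3 v1=B3 downbeat P5
bar 2: v0=F3 v1=D4 downbeat M6
bar 3: v0=D3 v1=D4 downbeat P8
bar 4: v0=C3 v1=E3 downbeat M3
bar 5: v0=D3 v1=E3 downbeat M2
bar 6: v0=B2 v1=G3 downbeat m6
bar 7: v0=G2 v1=C2 downbeat P5
bar 8: v0=F2 v1=D3 downbeat M6
bar 9: v0=E2 v1=C3 downbeat m6
bar 10: v0=D3 v1=B3 downbeat M6
bar 11: v0=C3 v1=C4 downbeat P8
  -> R7 @ bar 4 tick 0 v(1,): D4->E3 leap 10st
  -> R4 @ bar 5 tick 0 v(0, 1): D3/E3 M2 untreated
  -> R2 @ bar 7 tick 0 v(0, 1): B2/G3 m6 -> G2/C2 P5 similar
  -> R3 @ bar 7 tick 0 v(0, 1): G2 above C2
  -> R7 @ bar 7 tick 0 v(1,): G3->C2 leap 19st
  -> R3 @ bar 7 tick 1 v(0, 1): G2 above C2
  -> R3 @ bar 7 tick 2 v(0, 1): G2 above C2
  -> R3 @ bar 7 tick 3 v(0, 1): G2 above C2
  -> R7 @ bar 8 tick 0 v(1,): C2->D3 leap 14st
  -> R7 @ bar 10 tick 0 v(0,): E2->D3 leap 10st
  -> R7 @ bar 10 tick 0 v(1,): C3->B3 leap 11st

(4, 0, R7, (1,))
(5, 0, R4, (0, 1))
(7, 0, R2, (0, 1))
(7, 0, R3, (0, 1))
(7, 0, R7, (1,))
(7, 1, R3, (0, 1))
(7, 2, R3, (0, 1))
(7, 3, R3, (0, 1))
(8, 0, R7, (1,))
(10, 0, R7, (0,))
(10, 0, R7, (1,))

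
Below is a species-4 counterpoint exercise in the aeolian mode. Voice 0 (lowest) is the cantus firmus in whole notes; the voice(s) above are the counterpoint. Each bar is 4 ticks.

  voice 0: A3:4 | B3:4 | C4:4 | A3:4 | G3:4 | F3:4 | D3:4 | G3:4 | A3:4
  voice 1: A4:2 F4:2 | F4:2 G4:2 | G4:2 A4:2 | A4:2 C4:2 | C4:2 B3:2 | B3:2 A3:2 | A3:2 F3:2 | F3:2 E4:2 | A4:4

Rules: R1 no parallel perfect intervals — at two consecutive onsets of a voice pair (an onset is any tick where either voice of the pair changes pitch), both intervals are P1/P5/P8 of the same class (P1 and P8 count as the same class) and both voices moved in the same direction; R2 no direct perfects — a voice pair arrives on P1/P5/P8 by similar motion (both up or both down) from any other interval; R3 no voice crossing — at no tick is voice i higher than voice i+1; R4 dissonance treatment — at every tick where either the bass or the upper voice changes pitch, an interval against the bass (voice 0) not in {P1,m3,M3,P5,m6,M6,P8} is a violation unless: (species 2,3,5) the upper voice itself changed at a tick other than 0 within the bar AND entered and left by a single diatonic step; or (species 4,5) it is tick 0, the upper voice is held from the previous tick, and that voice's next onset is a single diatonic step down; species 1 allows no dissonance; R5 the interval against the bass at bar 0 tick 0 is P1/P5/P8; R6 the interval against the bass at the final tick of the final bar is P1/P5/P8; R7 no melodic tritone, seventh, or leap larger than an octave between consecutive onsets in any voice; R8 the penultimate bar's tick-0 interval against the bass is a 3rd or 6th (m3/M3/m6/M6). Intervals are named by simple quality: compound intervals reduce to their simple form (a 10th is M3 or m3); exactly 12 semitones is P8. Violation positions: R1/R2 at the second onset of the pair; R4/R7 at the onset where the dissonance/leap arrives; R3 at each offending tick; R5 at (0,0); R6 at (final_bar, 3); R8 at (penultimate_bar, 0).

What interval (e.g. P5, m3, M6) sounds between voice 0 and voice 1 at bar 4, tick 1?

P4

voice 0=G3 voice 1=C4 -> P4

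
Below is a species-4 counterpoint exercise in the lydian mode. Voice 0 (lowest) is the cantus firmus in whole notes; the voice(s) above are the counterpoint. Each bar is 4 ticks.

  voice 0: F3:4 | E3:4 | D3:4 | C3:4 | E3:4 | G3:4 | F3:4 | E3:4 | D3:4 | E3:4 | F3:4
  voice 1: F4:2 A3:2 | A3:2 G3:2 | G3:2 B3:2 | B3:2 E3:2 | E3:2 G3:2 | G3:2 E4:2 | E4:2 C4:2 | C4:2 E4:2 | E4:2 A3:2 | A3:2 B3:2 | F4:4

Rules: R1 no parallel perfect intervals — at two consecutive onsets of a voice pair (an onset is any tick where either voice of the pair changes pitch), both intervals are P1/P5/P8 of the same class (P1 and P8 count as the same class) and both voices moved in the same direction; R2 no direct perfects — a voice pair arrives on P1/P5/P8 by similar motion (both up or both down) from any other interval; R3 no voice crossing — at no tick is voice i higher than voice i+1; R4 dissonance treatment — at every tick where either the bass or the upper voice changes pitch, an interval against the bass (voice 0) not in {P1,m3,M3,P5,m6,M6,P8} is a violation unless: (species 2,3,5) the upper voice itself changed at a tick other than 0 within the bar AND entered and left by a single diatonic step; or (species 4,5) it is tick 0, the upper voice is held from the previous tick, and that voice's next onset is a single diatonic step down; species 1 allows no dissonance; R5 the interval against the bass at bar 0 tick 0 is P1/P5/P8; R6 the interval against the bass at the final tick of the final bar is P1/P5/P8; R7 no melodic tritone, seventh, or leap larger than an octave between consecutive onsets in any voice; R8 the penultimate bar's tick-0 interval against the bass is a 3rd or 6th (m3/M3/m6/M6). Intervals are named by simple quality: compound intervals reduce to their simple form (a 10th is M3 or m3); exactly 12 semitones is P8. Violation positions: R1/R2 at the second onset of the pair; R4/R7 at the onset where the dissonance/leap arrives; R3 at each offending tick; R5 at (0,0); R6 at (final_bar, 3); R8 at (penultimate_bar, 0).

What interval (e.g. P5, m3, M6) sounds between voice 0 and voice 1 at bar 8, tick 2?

voice 0=D3 voice 1=A3 -> P5

P5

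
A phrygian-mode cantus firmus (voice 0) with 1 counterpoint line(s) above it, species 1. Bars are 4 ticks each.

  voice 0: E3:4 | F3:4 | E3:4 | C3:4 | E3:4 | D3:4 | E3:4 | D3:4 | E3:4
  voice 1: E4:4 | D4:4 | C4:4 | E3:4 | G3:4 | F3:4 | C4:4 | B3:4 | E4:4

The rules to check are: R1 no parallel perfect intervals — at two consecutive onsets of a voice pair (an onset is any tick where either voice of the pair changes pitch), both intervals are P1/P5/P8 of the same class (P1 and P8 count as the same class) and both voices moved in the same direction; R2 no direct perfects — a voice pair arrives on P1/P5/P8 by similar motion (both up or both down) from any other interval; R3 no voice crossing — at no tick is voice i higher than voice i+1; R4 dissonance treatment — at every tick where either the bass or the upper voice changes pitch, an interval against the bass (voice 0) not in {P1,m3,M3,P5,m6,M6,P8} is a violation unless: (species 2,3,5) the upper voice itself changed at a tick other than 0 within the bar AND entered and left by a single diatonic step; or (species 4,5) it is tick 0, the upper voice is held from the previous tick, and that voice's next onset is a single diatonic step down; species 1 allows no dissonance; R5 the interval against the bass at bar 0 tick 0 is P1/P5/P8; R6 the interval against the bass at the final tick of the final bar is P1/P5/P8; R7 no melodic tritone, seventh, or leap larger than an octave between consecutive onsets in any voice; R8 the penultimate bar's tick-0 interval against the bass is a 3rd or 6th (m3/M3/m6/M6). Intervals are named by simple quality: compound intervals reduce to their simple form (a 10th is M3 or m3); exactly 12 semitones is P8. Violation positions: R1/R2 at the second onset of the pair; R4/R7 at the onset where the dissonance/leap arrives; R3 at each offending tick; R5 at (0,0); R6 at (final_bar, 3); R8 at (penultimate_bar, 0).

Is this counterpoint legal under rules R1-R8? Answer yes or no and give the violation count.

bar 0: v0=E3 v1=E4 (P8)
bar 1: v0=F3 v1=D4 (M6)
bar 2: v0=E3 v1=C4 (m6)
bar 3: v0=C3 v1=E3 (M3)
bar 4: v0=E3 v1=G3 (m3)
bar 5: v0=D3 v1=F3 (m3)
bar 6: v0=E3 v1=C4 (m6)
bar 7: v0=D3 v1=B3 (M6)
bar 8: v0=E3 v1=E4 (P8)
  R2 @ bar8.0: D3/B3 M6 -> E3/E4 P8 similar

No (1 violations)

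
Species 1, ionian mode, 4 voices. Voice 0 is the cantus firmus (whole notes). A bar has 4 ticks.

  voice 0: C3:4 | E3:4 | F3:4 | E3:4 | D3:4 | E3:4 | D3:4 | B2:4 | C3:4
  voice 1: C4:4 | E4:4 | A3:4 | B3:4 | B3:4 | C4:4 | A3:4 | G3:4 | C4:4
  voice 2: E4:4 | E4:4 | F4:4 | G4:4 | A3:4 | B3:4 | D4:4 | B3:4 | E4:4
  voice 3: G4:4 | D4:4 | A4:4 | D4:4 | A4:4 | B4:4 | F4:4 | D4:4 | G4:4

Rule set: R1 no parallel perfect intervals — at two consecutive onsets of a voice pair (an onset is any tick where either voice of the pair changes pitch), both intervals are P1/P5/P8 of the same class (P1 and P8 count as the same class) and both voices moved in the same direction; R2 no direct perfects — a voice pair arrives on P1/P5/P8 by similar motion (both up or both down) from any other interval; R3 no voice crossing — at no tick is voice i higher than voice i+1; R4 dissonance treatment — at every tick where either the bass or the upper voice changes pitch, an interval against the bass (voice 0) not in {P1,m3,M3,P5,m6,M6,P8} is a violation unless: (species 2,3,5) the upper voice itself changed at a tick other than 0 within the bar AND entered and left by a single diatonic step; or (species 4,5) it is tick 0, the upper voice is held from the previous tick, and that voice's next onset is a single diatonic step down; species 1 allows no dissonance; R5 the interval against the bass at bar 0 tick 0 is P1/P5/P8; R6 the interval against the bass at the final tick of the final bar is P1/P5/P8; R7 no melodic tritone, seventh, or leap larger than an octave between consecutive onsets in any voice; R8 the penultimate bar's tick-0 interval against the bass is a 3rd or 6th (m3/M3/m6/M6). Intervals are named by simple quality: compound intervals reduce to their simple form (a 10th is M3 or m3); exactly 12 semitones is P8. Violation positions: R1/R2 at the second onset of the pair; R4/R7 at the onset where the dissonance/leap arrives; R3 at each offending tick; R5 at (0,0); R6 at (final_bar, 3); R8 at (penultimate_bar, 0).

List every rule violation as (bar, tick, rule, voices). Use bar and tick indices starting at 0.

(0, 0, R5, (0, 2))
(1, 0, R1, (0, 1))
(1, 0, R3, (2, 3))
(1, 0, R4, (0, 3))
(1, 1, R3, (2, 3))
(1, 2, R3, (2, 3))
(1, 3, R3, (2, 3))
(2, 0, R1, (0, 2))
(3, 0, R3, (2, 3))
(3, 0, R4, (0, 3))
(3, 1, R3, (2, 3))
(3, 2, R3, (2, 3))
(3, 3, R3, (2, 3))
(4, 0, R2, (0, 2))
(4, 0, R3, (1, 2))
(4, 0, R7, (2,))
(4, 1, R3, (1, 2))
(4, 2, R3, (1, 2))
(4, 3, R3, (1, 2))
(5, 0, R1, (0, 2))
(5, 0, R1, (0, 3))
(5, 0, R1, (2, 3))
(5, 0, R3, (1, 2))
(5, 1, R3, (1, 2))
(5, 2, R3, (1, 2))
(5, 3, R3, (1, 2))
(6, 0, R2, (0, 1))
(6, 0, R7, (3,))
(7, 0, R1, (0, 2))
(7, 0, R2, (1, 3))
(7, 0, R8, (0, 2))
(8, 0, R1, (1, 3))
(8, 0, R2, (0, 1))
(8, 0, R2, (0, 3))
(8, 3, R6, (0, 2))

bar 0: v0=C3 v1=C4 v2=E4 v3=G4 downbeat P5
bar 1: v0=E3 v1=E4 v2=E4 v3=D4 downbeat m7
bar 2: v0=F3 v1=A3 v2=F4 v3=A4 downbeat M3
bar 3: v0=E3 v1=B3 v2=G4 v3=D4 downbeat m7
bar 4: v0=D3 v1=B3 v2=A3 v3=A4 downbeat P5
bar 5: v0=E3 v1=C4 v2=B3 v3=B4 downbeat P5
bar 6: v0=D3 v1=A3 v2=D4 v3=F4 downbeat m3
bar 7: v0=B2 v1=G3 v2=B3 v3=D4 downbeat m3
bar 8: v0=C3 v1=C4 v2=E4 v3=G4 downbeat P5
  -> R5 @ bar 0 tick 0 v(0, 2): opens on M3
  -> R1 @ bar 1 tick 0 v(0, 1): C3/C4 P8 -> E3/E4 P8 similar
  -> R3 @ bar 1 tick 0 v(2, 3): E4 above D4
  -> R4 @ bar 1 tick 0 v(0, 3): E3/D4 m7 untreated
  -> R3 @ bar 1 tick 1 v(2, 3): E4 above D4
  -> R3 @ bar 1 tick 2 v(2, 3): E4 above D4
  -> R3 @ bar 1 tick 3 v(2, 3): E4 above D4
  -> R1 @ bar 2 tick 0 v(0, 2): E3/E4 P8 -> F3/F4 P8 similar
  -> R3 @ bar 3 tick 0 v(2, 3): G4 above D4
  -> R4 @ bar 3 tick 0 v(0, 3): E3/D4 m7 untreated
  -> R3 @ bar 3 tick 1 v(2, 3): G4 above D4
  -> R3 @ bar 3 tick 2 v(2, 3): G4 above D4
  -> R3 @ bar 3 tick 3 v(2, 3): G4 above D4
  -> R2 @ bar 4 tick 0 v(0, 2): E3/G4 m3 -> D3/A3 P5 similar
  -> R3 @ bar 4 tick 0 v(1, 2): B3 above A3
  -> R7 @ bar 4 tick 0 v(2,): G4->A3 leap 10st
  -> R3 @ bar 4 tick 1 v(1, 2): B3 above A3
  -> R3 @ bar 4 tick 2 v(1, 2): B3 above A3
  -> R3 @ bar 4 tick 3 v(1, 2): B3 above A3
  -> R1 @ bar 5 tick 0 v(0, 2): D3/A3 P5 -> E3/B3 P5 similar
  -> R1 @ bar 5 tick 0 v(0, 3): D3/A4 P5 -> E3/B4 P5 similar
  -> R1 @ bar 5 tick 0 v(2, 3): A3/A4 P8 -> B3/B4 P8 similar
  -> R3 @ bar 5 tick 0 v(1, 2): C4 above B3
  -> R3 @ bar 5 tick 1 v(1, 2): C4 above B3
  -> R3 @ bar 5 tick 2 v(1, 2): C4 above B3
  -> R3 @ bar 5 tick 3 v(1, 2): C4 above B3
  -> R2 @ bar 6 tick 0 v(0, 1): E3/C4 m6 -> D3/A3 P5 similar
  -> R7 @ bar 6 tick 0 v(3,): B4->F4 leap 6st
  -> R1 @ bar 7 tick 0 v(0, 2): D3/D4 P8 -> B2/B3 P8 similar
  -> R2 @ bar 7 tick 0 v(1, 3): A3/F4 m6 -> G3/D4 P5 similar
  -> R8 @ bar 7 tick 0 v(0, 2): penult P8 not 3rd/6th
  -> R1 @ bar 8 tick 0 v(1, 3): G3/D4 P5 -> C4/G4 P5 similar
  -> R2 @ bar 8 tick 0 v(0, 1): B2/G3 m6 -> C3/C4 P8 similar
  -> R2 @ bar 8 tick 0 v(0, 3): B2/D4 m3 -> C3/G4 P5 similar
  -> R6 @ bar 8 tick 3 v(0, 2): closes on M3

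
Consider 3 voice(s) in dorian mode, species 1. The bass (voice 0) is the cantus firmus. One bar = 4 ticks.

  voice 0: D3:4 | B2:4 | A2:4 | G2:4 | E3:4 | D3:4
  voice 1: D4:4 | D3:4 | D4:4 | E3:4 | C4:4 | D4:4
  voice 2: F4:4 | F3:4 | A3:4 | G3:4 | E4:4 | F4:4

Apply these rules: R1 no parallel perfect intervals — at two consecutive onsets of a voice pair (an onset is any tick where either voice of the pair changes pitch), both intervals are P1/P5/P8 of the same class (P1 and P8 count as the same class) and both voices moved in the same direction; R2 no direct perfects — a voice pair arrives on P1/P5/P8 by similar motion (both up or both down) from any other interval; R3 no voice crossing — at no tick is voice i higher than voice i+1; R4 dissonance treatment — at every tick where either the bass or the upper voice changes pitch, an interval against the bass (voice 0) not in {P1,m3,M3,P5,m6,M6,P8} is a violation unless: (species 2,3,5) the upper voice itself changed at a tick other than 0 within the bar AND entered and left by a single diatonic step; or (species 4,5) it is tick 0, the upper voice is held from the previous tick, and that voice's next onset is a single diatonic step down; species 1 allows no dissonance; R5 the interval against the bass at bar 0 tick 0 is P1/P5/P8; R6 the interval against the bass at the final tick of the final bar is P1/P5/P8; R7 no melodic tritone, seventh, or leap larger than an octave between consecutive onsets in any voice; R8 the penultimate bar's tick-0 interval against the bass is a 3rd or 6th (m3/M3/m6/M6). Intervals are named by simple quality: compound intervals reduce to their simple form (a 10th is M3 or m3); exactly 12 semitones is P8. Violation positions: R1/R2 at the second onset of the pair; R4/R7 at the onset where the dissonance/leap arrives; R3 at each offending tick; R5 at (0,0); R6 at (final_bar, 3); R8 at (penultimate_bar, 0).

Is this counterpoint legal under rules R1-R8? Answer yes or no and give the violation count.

bar 0: v0=D3 v1=D4 v2=F4 (m3)
bar 1: v0=B2 v1=D3 v2=F3 (TT)
bar 2: v0=A2 v1=D4 v2=A3 (P8)
bar 3: v0=G2 v1=E3 v2=G3 (P8)
bar 4: v0=E3 v1=C4 v2=E4 (P8)
bar 5: v0=D3 v1=D4 v2=F4 (m3)
  R5 @ bar0.0: opens on m3
  R4 @ bar1.0: B2/F3 TT untreated
  R3 @ bar2.0: D4 above A3
  R4 @ bar2.0: A2/D4 P4 untreated
  R3 @ bar2.1: D4 above A3
  R3 @ bar2.2: D4 above A3
  R3 @ bar2.3: D4 above A3
  R1 @ bar3.0: A2/A3 P8 -> G2/G3 P8 similar
  R7 @ bar3.0: D4->E3 leap 10st
  R1 @ bar4.0: G2/G3 P8 -> E3/E4 P8 similar
  R8 @ bar4.0: penult P8 not 3rd/6th
  R6 @ bar5.3: closes on m3

No (12 violations)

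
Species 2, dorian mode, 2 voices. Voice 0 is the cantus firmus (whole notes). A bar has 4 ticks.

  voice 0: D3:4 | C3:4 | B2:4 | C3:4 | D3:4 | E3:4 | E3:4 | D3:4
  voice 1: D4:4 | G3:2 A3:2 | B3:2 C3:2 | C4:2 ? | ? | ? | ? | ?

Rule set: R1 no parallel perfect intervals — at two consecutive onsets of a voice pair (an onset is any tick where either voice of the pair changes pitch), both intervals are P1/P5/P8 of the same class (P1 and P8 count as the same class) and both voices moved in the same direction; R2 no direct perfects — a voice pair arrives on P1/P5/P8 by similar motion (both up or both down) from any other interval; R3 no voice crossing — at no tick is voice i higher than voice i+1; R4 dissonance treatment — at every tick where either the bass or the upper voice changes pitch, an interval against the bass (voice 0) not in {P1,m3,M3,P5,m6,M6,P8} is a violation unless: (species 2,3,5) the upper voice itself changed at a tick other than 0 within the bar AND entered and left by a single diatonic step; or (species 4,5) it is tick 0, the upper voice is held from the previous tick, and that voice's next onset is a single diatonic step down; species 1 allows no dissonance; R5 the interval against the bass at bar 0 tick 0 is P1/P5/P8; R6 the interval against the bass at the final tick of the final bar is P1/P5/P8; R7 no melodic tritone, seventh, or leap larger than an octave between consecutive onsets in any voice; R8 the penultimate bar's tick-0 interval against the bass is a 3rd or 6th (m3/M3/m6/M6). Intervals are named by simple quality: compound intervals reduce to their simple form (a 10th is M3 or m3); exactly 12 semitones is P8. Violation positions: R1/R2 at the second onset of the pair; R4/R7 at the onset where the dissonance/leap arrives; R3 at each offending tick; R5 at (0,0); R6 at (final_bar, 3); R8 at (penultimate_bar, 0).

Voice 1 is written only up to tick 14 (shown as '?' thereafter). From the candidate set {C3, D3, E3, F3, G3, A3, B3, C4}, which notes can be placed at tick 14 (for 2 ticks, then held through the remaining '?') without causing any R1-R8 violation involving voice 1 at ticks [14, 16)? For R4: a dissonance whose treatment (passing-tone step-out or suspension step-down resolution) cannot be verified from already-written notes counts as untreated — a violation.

{A3, C3, C4, E3, G3}

C3: legal
D3: violates R4,R7
E3: legal
F3: violates R4
G3: legal
A3: legal
B3: violates R4
C4: legal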